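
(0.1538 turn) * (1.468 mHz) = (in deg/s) 0.08128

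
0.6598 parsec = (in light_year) 2.152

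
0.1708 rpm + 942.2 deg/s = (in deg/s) 943.2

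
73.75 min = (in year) 0.0001403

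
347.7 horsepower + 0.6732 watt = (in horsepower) 347.7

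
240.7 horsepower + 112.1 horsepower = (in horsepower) 352.8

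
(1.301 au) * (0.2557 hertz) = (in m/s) 4.977e+10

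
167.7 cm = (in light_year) 1.773e-16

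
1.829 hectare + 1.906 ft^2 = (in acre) 4.52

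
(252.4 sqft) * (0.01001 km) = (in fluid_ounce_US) 7.937e+06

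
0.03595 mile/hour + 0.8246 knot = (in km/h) 1.585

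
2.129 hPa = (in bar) 0.002129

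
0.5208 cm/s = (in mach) 1.53e-05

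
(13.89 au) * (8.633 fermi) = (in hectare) 1.794e-06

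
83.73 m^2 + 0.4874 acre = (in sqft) 2.213e+04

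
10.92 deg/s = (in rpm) 1.82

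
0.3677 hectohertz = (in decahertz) 3.677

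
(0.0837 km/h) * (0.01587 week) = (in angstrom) 2.232e+12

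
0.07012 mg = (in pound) 1.546e-07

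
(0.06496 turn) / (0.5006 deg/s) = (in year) 1.481e-06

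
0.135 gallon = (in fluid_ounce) 17.28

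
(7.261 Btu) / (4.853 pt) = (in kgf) 4.563e+05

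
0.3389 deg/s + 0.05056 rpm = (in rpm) 0.107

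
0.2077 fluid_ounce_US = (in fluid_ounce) 0.2077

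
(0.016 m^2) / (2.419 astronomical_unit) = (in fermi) 44.21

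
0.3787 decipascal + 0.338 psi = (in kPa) 2.33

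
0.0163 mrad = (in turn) 2.594e-06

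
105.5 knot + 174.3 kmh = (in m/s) 102.7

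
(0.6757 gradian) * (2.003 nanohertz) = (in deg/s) 1.218e-09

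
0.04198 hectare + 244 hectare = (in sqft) 2.627e+07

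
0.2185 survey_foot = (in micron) 6.66e+04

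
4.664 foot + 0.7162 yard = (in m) 2.076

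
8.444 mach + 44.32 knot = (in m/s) 2898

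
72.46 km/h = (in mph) 45.02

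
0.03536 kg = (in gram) 35.36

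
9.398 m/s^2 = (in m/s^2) 9.398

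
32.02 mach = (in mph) 2.439e+04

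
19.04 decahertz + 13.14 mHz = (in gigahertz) 1.904e-07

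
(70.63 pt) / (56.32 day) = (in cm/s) 5.121e-07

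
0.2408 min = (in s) 14.45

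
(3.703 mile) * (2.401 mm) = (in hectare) 0.001431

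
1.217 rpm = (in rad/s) 0.1274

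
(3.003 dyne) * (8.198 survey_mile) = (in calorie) 0.09469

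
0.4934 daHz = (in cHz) 493.4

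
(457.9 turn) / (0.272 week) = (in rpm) 0.167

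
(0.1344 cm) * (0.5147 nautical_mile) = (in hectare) 0.0001281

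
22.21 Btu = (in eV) 1.463e+23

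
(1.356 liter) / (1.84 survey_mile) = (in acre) 1.132e-10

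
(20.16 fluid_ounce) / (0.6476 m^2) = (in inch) 0.03625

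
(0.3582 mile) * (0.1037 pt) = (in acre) 5.211e-06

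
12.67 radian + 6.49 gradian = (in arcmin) 4.391e+04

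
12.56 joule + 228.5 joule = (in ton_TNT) 5.761e-08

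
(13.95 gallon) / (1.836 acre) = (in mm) 0.007107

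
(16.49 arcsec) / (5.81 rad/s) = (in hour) 3.822e-09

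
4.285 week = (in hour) 719.9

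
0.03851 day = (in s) 3327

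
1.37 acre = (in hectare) 0.5544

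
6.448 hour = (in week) 0.03838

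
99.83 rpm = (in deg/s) 599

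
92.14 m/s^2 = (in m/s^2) 92.14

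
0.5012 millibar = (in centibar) 0.05012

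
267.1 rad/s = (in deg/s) 1.53e+04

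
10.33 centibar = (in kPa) 10.33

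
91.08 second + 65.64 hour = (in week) 0.3909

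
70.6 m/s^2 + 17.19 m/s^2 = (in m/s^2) 87.79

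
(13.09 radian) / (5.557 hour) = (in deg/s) 0.03749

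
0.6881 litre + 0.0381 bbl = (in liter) 6.746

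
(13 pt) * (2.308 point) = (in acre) 9.227e-10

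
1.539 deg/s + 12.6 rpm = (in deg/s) 77.14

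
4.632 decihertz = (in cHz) 46.32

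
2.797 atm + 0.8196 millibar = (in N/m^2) 2.835e+05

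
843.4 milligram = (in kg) 0.0008434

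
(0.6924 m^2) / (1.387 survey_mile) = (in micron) 310.2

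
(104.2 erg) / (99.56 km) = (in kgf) 1.067e-11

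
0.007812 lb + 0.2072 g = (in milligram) 3751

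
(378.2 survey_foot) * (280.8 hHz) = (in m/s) 3.237e+06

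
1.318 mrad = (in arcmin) 4.531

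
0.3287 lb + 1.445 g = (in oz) 5.31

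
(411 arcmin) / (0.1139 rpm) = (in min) 0.1671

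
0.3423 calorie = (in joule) 1.432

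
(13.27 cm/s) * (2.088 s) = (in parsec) 8.979e-18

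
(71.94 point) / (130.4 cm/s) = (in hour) 5.406e-06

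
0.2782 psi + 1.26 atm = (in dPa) 1.296e+06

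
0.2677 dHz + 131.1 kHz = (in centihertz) 1.311e+07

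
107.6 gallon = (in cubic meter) 0.4073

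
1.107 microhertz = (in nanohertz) 1107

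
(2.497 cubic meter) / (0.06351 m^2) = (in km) 0.03932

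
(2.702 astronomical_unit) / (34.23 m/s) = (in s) 1.181e+10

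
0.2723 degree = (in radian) 0.004753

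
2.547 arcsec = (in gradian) 0.0007861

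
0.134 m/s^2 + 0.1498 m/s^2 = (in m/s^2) 0.2838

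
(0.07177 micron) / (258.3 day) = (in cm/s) 3.216e-13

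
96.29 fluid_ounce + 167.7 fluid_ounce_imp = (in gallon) 2.011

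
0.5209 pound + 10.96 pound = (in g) 5208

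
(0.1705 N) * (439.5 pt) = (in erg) 2.644e+05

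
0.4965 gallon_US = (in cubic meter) 0.001879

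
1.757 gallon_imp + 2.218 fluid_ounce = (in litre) 8.053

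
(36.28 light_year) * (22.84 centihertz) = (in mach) 2.302e+14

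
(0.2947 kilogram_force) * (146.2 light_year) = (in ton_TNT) 9.554e+08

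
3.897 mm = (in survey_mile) 2.421e-06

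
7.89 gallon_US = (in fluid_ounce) 1010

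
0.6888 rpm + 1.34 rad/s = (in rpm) 13.48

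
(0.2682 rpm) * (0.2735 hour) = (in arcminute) 9.507e+04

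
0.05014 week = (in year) 0.0009616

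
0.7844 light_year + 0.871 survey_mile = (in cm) 7.421e+17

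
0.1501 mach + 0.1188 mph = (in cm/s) 5116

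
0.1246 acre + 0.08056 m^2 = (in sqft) 5428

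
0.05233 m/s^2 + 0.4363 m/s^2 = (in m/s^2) 0.4886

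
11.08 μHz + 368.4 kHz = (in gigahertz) 0.0003684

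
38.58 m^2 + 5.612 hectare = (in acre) 13.88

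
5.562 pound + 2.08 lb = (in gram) 3466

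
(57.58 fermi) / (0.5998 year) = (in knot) 5.917e-21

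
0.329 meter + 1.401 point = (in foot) 1.081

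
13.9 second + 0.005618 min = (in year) 4.515e-07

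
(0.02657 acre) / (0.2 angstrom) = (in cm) 5.376e+14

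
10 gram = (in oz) 0.3527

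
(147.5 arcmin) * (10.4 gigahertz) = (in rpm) 4.261e+09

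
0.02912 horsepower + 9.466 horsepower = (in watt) 7081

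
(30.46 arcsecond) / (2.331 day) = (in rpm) 7.002e-09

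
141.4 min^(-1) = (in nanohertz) 2.357e+09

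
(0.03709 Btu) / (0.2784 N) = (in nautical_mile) 0.0759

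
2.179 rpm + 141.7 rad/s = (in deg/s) 8132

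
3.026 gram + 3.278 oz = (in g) 95.96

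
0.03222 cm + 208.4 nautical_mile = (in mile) 239.8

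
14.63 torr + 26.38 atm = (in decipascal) 2.675e+07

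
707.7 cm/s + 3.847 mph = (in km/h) 31.67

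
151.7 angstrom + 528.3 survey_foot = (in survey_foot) 528.3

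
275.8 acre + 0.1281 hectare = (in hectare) 111.7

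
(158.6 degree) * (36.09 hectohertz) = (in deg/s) 5.724e+05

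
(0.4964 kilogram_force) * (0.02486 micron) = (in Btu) 1.147e-10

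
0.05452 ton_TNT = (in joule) 2.281e+08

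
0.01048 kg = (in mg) 1.048e+04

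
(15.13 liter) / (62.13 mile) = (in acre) 3.739e-11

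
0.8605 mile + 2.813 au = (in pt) 1.193e+15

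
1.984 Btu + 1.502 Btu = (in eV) 2.296e+22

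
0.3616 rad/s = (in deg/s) 20.72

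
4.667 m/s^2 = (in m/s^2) 4.667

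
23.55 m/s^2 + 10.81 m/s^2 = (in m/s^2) 34.36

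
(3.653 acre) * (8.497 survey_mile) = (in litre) 2.022e+11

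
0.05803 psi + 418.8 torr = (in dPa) 5.624e+05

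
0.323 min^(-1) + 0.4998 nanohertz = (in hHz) 5.383e-05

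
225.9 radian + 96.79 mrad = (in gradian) 1.439e+04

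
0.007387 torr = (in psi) 0.0001428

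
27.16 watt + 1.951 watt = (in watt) 29.11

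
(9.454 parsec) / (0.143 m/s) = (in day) 2.361e+13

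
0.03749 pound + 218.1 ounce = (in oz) 218.7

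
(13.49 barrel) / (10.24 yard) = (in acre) 5.66e-05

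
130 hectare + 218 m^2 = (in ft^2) 1.4e+07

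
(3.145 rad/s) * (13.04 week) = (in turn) 3.948e+06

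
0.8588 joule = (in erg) 8.588e+06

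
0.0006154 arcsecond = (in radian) 2.984e-09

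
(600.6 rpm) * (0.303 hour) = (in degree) 3.931e+06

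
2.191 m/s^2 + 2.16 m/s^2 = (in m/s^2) 4.351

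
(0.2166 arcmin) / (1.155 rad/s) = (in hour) 1.515e-08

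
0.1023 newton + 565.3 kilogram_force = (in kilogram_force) 565.3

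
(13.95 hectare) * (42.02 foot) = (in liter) 1.787e+09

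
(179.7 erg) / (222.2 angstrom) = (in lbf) 181.8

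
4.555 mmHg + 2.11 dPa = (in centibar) 0.6075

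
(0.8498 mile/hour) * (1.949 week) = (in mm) 4.478e+08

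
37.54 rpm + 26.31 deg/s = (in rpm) 41.92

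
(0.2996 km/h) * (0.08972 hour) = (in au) 1.797e-10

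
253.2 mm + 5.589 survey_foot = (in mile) 0.001216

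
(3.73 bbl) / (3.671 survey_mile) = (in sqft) 0.00108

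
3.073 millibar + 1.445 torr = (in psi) 0.07251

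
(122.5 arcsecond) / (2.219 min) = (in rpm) 4.26e-05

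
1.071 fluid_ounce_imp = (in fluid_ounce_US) 1.029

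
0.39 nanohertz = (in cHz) 3.9e-08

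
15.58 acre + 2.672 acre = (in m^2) 7.386e+04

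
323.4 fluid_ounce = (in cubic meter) 0.009564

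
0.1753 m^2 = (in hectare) 1.753e-05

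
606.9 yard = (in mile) 0.3448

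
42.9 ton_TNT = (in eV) 1.12e+30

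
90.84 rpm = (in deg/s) 545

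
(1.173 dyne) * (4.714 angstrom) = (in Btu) 5.241e-18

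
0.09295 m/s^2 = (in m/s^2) 0.09295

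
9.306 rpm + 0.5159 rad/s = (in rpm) 14.23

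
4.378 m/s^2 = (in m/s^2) 4.378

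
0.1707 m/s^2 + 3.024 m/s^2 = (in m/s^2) 3.195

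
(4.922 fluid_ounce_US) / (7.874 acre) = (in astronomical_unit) 3.054e-20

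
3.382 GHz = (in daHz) 3.382e+08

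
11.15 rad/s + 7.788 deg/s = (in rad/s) 11.29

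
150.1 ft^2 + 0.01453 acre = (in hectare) 0.007275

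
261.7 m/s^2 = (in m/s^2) 261.7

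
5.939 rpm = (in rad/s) 0.6219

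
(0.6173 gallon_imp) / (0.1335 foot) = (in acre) 1.704e-05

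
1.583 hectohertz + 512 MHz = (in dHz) 5.12e+09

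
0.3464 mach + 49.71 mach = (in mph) 3.813e+04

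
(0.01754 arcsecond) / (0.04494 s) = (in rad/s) 1.892e-06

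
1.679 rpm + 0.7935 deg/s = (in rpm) 1.811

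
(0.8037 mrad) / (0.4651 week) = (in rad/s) 2.857e-09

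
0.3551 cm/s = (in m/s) 0.003551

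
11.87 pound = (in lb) 11.87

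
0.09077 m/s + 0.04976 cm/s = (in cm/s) 9.127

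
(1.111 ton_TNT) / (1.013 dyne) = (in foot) 1.506e+15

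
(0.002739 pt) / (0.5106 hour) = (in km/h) 1.892e-09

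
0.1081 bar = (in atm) 0.1067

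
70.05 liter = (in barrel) 0.4406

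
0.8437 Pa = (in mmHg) 0.006328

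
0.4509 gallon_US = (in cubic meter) 0.001707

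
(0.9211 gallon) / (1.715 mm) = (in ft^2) 21.88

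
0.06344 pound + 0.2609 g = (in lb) 0.06402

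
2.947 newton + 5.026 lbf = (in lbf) 5.689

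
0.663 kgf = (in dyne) 6.502e+05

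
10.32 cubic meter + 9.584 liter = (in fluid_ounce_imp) 3.636e+05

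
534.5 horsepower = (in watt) 3.986e+05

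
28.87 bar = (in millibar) 2.887e+04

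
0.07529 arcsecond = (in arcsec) 0.07529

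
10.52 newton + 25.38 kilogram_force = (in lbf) 58.32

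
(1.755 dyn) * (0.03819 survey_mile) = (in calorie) 0.0002578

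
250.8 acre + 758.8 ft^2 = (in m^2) 1.015e+06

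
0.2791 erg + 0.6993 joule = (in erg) 6.993e+06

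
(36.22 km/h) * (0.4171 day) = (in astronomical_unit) 2.424e-06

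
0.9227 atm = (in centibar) 93.49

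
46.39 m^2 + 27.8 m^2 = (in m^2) 74.19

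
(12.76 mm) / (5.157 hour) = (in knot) 1.336e-06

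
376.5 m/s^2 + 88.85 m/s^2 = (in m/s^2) 465.4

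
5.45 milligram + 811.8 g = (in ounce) 28.64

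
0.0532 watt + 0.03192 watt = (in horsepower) 0.0001141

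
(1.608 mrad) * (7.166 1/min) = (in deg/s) 0.011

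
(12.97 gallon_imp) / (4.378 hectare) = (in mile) 8.369e-10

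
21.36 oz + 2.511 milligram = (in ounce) 21.36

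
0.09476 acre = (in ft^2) 4128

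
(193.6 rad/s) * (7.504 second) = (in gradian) 9.249e+04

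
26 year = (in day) 9490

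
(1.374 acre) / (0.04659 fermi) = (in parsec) 3868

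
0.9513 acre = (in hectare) 0.385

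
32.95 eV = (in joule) 5.279e-18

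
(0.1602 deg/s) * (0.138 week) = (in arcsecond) 4.813e+07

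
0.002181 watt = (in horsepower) 2.925e-06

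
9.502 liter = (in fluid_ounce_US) 321.3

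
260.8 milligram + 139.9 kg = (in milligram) 1.399e+08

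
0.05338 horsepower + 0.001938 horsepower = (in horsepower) 0.05532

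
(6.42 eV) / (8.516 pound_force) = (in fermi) 2.715e-05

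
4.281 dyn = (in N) 4.281e-05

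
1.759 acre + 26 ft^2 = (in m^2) 7121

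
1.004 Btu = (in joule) 1059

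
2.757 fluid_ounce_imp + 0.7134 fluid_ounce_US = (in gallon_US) 0.02627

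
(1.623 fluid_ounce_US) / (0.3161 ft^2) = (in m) 0.001634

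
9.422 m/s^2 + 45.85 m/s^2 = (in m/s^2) 55.27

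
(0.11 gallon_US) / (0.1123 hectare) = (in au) 2.479e-18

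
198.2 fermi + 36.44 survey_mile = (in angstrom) 5.864e+14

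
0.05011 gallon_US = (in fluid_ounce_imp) 6.676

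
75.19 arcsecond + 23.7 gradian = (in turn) 0.05931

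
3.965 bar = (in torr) 2974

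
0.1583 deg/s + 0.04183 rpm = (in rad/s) 0.007143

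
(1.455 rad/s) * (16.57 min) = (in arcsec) 2.984e+08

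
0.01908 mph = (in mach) 2.505e-05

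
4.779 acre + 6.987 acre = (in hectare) 4.762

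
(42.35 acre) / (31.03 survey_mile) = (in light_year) 3.628e-16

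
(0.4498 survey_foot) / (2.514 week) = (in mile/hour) 2.017e-07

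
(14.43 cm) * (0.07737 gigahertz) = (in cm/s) 1.116e+09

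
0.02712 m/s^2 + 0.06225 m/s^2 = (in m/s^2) 0.08937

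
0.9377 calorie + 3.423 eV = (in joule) 3.923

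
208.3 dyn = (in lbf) 0.0004683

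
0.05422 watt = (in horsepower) 7.271e-05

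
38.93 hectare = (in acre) 96.2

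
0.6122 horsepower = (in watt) 456.5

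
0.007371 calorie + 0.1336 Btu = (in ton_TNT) 3.37e-08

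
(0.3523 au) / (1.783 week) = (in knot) 9.5e+04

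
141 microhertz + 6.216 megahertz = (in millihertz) 6.216e+09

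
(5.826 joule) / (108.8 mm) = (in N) 53.55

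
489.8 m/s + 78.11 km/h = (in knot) 994.3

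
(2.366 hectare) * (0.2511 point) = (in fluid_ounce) 7.087e+04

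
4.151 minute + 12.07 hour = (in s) 4.37e+04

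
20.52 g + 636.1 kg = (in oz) 2.244e+04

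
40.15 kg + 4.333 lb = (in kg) 42.12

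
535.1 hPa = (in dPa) 5.351e+05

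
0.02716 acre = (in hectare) 0.01099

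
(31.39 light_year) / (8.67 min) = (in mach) 1.677e+12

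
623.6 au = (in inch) 3.673e+15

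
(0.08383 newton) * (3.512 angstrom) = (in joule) 2.944e-11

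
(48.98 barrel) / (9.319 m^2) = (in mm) 835.6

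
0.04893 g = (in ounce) 0.001726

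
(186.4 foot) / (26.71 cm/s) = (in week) 0.0003517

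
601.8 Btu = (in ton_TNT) 0.0001518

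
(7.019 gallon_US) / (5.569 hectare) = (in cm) 4.771e-05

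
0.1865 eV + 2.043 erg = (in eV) 1.275e+12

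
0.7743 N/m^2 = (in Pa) 0.7743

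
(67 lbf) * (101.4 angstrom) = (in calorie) 7.223e-07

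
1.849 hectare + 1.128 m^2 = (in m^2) 1.849e+04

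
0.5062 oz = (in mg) 1.435e+04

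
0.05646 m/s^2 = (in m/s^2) 0.05646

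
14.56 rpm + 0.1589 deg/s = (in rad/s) 1.527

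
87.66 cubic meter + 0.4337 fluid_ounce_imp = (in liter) 8.766e+04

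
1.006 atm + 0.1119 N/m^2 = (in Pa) 1.019e+05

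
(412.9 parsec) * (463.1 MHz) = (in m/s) 5.9e+27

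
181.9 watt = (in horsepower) 0.2439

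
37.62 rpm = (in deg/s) 225.7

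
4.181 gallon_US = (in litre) 15.83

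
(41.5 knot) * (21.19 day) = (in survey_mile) 2.429e+04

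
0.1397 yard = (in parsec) 4.14e-18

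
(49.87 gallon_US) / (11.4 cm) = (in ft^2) 17.82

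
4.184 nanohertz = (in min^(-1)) 2.51e-07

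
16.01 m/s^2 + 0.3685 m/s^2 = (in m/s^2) 16.38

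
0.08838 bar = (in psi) 1.282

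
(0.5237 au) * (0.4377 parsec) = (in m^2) 1.058e+27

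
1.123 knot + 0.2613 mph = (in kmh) 2.5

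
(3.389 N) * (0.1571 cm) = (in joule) 0.005324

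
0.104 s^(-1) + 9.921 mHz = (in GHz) 1.139e-10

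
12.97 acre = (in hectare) 5.249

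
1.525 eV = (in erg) 2.443e-12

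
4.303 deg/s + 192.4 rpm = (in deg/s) 1159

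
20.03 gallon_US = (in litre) 75.82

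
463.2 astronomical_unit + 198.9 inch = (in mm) 6.929e+16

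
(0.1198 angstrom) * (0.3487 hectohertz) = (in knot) 8.12e-10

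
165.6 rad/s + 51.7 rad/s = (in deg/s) 1.245e+04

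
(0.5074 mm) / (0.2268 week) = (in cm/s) 3.699e-07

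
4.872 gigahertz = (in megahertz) 4872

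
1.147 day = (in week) 0.1639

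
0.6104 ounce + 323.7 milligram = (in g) 17.63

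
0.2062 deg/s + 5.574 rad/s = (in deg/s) 319.6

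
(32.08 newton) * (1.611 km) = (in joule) 5.168e+04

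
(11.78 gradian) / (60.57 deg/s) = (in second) 0.175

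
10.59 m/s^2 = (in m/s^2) 10.59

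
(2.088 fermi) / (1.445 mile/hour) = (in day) 3.741e-20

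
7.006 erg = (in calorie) 1.674e-07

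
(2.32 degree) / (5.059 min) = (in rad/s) 0.0001334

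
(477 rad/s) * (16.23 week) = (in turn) 7.452e+08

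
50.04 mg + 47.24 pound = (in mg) 2.143e+07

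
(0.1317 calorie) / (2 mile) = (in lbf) 3.849e-05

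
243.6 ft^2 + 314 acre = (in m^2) 1.271e+06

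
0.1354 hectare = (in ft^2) 1.457e+04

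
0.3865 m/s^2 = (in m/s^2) 0.3865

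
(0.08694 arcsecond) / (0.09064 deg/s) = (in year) 8.449e-12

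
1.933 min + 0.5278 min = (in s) 147.6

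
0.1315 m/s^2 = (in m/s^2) 0.1315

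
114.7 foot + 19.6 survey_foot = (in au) 2.736e-10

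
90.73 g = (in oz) 3.2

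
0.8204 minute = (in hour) 0.01367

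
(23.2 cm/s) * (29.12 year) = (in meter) 2.131e+08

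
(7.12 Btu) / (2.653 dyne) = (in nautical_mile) 1.529e+05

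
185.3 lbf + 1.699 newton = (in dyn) 8.26e+07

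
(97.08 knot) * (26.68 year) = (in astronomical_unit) 0.2809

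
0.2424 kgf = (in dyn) 2.377e+05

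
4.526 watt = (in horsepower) 0.006069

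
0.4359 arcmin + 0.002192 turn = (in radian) 0.0139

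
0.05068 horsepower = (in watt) 37.79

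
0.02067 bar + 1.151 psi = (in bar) 0.1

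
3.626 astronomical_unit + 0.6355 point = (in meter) 5.424e+11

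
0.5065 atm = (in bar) 0.5132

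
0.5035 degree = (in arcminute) 30.21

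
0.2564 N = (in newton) 0.2564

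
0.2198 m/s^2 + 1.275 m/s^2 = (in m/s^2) 1.495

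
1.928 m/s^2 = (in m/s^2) 1.928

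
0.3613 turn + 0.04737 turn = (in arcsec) 5.296e+05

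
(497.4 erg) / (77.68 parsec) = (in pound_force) 4.665e-24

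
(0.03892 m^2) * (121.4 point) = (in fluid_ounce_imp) 58.66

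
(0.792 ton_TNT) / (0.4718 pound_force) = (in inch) 6.216e+10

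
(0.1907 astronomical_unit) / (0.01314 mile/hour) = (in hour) 1.349e+09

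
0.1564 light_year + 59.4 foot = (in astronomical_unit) 9891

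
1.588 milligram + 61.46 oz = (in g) 1742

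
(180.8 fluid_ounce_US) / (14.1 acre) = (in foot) 3.074e-07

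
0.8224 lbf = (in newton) 3.658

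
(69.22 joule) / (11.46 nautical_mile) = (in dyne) 326.1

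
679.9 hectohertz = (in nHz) 6.799e+13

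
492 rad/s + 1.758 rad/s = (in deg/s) 2.829e+04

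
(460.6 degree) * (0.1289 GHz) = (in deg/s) 5.937e+10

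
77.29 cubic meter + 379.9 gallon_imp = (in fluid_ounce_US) 2.672e+06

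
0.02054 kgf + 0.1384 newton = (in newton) 0.3398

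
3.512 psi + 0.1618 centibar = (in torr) 182.8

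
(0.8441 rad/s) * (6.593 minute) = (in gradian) 2.126e+04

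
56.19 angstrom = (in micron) 0.005619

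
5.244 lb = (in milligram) 2.379e+06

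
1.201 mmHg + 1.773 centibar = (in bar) 0.01933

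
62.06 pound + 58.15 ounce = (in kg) 29.8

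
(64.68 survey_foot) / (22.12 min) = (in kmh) 0.05348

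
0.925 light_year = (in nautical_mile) 4.725e+12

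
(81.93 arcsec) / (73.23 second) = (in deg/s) 0.0003108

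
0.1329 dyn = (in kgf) 1.355e-07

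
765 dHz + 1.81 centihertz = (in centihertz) 7652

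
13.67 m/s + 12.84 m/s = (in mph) 59.3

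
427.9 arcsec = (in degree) 0.1189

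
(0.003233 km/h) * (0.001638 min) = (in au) 5.9e-16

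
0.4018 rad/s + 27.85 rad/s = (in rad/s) 28.25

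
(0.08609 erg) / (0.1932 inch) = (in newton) 1.754e-06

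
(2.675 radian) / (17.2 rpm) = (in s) 1.485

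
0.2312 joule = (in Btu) 0.0002191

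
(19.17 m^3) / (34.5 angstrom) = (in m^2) 5.557e+09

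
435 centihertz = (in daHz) 0.435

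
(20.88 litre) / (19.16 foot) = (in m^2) 0.003575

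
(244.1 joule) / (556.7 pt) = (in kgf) 126.7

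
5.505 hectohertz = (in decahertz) 55.05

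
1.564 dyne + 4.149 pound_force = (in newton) 18.46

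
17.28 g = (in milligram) 1.728e+04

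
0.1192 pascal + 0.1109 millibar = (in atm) 0.0001106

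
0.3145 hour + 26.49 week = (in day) 185.4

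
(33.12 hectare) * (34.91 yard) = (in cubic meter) 1.057e+07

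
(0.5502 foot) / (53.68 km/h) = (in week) 1.86e-08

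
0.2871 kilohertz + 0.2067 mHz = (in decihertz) 2871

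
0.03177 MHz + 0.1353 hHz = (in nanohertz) 3.178e+13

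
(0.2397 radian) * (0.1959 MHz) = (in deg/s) 2.69e+06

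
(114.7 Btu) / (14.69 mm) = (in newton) 8.238e+06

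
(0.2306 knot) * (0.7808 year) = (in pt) 8.28e+09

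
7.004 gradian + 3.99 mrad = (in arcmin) 391.9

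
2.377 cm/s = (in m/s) 0.02377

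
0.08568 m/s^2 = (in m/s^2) 0.08568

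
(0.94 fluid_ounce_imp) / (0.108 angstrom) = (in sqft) 2.662e+07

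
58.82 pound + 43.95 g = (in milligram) 2.672e+07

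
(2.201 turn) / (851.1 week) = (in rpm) 2.566e-07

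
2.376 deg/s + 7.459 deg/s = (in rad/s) 0.1717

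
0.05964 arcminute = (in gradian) 0.001104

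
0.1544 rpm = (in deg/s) 0.9264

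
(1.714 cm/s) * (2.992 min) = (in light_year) 3.252e-16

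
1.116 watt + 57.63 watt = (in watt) 58.75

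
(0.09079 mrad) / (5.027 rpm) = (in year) 5.469e-12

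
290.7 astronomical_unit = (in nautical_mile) 2.348e+10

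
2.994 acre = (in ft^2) 1.304e+05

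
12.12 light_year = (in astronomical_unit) 7.665e+05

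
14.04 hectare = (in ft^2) 1.511e+06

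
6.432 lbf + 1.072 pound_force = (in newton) 33.38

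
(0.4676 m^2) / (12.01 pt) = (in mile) 0.06858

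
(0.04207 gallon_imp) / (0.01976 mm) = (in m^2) 9.679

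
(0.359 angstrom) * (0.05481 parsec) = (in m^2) 6.072e+04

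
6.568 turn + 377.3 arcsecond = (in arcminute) 1.419e+05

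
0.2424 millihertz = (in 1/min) 0.01454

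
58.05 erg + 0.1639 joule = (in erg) 1.639e+06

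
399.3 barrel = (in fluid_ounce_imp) 2.234e+06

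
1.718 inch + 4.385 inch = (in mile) 9.632e-05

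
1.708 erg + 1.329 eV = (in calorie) 4.082e-08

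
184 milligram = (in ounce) 0.00649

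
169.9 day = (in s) 1.468e+07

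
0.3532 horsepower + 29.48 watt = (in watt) 292.9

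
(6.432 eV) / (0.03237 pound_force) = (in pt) 2.029e-14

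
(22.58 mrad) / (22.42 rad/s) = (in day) 1.166e-08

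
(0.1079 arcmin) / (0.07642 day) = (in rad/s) 4.754e-09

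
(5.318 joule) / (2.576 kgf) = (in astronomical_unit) 1.407e-12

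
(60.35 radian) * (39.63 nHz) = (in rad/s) 2.392e-06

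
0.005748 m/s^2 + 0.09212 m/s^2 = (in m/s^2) 0.09787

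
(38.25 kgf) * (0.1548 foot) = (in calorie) 4.23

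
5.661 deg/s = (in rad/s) 0.0988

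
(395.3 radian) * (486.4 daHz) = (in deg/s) 1.102e+08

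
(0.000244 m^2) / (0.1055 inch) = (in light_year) 9.625e-18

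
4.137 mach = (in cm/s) 1.409e+05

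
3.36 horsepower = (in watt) 2506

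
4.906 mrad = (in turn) 0.0007808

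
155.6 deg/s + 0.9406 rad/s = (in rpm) 34.92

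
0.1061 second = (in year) 3.364e-09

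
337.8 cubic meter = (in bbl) 2125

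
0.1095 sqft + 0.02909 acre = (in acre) 0.02909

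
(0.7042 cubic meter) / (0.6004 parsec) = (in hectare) 3.801e-21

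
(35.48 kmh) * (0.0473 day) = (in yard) 4.405e+04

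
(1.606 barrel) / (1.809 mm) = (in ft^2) 1519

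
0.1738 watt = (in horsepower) 0.0002331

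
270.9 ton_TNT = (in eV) 7.074e+30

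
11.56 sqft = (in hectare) 0.0001074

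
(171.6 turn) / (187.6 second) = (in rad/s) 5.747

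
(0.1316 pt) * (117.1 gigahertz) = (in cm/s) 5.436e+08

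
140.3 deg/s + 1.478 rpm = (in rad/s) 2.603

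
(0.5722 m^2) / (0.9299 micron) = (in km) 615.3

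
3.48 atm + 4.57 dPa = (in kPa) 352.6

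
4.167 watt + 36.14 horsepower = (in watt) 2.695e+04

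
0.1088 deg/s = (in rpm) 0.01813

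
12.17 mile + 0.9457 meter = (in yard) 2.142e+04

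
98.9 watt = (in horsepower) 0.1326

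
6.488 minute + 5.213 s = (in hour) 0.1096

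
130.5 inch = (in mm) 3315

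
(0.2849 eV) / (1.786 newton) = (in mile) 1.588e-23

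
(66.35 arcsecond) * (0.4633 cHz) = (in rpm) 1.423e-05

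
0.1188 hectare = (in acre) 0.2936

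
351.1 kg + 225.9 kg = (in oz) 2.035e+04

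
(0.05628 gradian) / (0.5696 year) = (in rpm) 4.7e-10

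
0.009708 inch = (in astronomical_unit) 1.648e-15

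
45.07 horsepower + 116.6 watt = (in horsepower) 45.23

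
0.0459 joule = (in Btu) 4.35e-05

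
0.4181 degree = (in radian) 0.007297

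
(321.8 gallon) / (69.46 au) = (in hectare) 1.172e-17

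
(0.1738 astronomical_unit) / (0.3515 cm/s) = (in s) 7.397e+12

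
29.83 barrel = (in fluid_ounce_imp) 1.669e+05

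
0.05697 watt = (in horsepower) 7.64e-05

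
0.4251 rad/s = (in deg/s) 24.36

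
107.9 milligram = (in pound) 0.0002379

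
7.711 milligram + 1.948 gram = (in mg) 1956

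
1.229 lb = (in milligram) 5.575e+05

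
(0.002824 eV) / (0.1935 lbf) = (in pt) 1.49e-18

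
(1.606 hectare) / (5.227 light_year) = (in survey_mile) 2.018e-16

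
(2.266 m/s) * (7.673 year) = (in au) 0.003665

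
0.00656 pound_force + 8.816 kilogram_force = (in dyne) 8.648e+06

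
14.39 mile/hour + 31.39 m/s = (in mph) 84.61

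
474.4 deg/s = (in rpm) 79.07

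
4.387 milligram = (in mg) 4.387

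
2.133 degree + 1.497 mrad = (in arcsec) 7988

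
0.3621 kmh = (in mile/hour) 0.225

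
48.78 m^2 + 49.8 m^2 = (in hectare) 0.009858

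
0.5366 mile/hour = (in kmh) 0.8636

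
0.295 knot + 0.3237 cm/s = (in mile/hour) 0.3467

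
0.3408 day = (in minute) 490.8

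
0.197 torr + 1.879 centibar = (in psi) 0.2763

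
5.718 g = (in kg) 0.005718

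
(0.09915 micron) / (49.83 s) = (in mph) 4.451e-09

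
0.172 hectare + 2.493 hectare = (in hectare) 2.665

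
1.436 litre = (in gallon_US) 0.3794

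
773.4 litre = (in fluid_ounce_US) 2.615e+04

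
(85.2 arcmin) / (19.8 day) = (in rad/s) 1.449e-08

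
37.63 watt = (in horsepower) 0.05046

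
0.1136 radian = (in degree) 6.509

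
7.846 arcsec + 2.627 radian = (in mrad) 2627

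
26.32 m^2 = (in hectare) 0.002632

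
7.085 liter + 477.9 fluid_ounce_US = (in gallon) 5.605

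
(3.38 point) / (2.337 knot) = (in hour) 2.755e-07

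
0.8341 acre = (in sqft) 3.633e+04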